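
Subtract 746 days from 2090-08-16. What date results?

−365 (one year) → Aug 16, 2089 (381 left).
−16 → Jul 31, 2089 (end of Jul, 31 days; 365 left).
−31 → Jun 30, 2089 (end of Jun, 30 days; 334 left).
−30 → May 31, 2089 (end of May, 31 days; 304 left).
−31 → Apr 30, 2089 (end of Apr, 30 days; 273 left).
−30 → Mar 31, 2089 (end of Mar, 31 days; 243 left).
−31 → Feb 28, 2089 (end of Feb, 28 days; 212 left).
−28 → Jan 31, 2089 (end of Jan, 31 days; 184 left).
−31 → Dec 31, 2088 (end of Dec, 31 days; 153 left).
−31 → Nov 30, 2088 (end of Nov, 30 days; 122 left).
−30 → Oct 31, 2088 (end of Oct, 31 days; 92 left).
−31 → Sep 30, 2088 (end of Sep, 30 days; 61 left).
−30 → Aug 31, 2088 (end of Aug, 31 days; 31 left).
−31 → Jul 31, 2088 (end of Jul, 31 days; 0 left).

July 31, 2088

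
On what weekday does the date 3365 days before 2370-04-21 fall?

Apr 21, 2370 is a Tuesday.
3365 mod 7 = 5, so 3365 days before a Tuesday is Tuesday − 5 = Thursday.

Thursday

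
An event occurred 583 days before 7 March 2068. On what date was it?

−366 (one year; includes Feb 29, 2068) → Mar 7, 2067 (217 left).
−7 → Feb 28, 2067 (end of Feb, 28 days; 210 left).
−28 → Jan 31, 2067 (end of Jan, 31 days; 182 left).
−31 → Dec 31, 2066 (end of Dec, 31 days; 151 left).
−31 → Nov 30, 2066 (end of Nov, 30 days; 120 left).
−30 → Oct 31, 2066 (end of Oct, 31 days; 90 left).
−31 → Sep 30, 2066 (end of Sep, 30 days; 59 left).
−30 → Aug 31, 2066 (end of Aug, 31 days; 29 left).
−29 → Aug 2, 2066.

August 2, 2066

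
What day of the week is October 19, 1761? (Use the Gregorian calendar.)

Doomsday rule: the anchor day for the 1700s is Sunday. For year 61: 61÷12 = 5 r 1, and 1÷4 = 0, so 5+1+0 = 6.
Sunday + 6 ≡ Saturday — that's 1761's doomsday.
In October the doomsday date is Oct 10.
Oct 19 is 9 days after Oct 10; 9 mod 7 = 2, so Saturday + 2 = Monday.

Monday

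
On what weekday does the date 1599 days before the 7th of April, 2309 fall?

First find the weekday of Apr 7, 2309. Doomsday rule: the anchor day for the 2300s is Wednesday. For year 09: 9÷12 = 0 r 9, and 9÷4 = 2, so 0+9+2 = 11.
Wednesday + 11 ≡ Sunday — that's 2309's doomsday.
In April the doomsday date is Apr 4.
Apr 7 is 3 days after Apr 4; 3 mod 7 = 3, so Sunday + 3 = Wednesday.
1599 mod 7 = 3, so 1599 days before a Wednesday is Wednesday − 3 = Sunday.

Sunday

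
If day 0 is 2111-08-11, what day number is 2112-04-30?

263

Aug 11, 2111 → Sep 11, 2111: 31 days (August has 31).
Sep 11, 2111 → Oct 11, 2111: 30 days (September has 30).
Oct 11, 2111 → Nov 11, 2111: 31 days (October has 31).
Nov 11, 2111 → Dec 11, 2111: 30 days (November has 30).
Dec 11, 2111 → Jan 11, 2112: 31 days (December has 31).
Jan 11, 2112 → Feb 11, 2112: 31 days (January has 31).
Feb 11, 2112 → Mar 11, 2112: 29 days (February has 29).
Mar 11, 2112 → Apr 11, 2112: 31 days (March has 31).
Apr 11, 2112 → Apr 30, 2112: 19 days.
Total: 263 days.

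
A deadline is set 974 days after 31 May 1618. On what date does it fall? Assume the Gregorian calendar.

January 29, 1621

+365 (one year) → May 31, 1619 (609 left).
+366 (one year; includes Feb 29, 1620) → May 31, 1620 (243 left).
May has 31 days: +1 → Jun 1, 1620 (242 left).
Jun has 30 days: +30 → Jul 1, 1620 (212 left).
Jul has 31 days: +31 → Aug 1, 1620 (181 left).
Aug has 31 days: +31 → Sep 1, 1620 (150 left).
Sep has 30 days: +30 → Oct 1, 1620 (120 left).
Oct has 31 days: +31 → Nov 1, 1620 (89 left).
Nov has 30 days: +30 → Dec 1, 1620 (59 left).
Dec has 31 days: +31 → Jan 1, 1621 (28 left).
+28 → Jan 29, 1621.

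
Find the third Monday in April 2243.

April 17, 2243

April 1, 2243 is a Saturday.
The first Monday is therefore April 3 (2 days later).
The third Monday is 3 + 2×7 = April 17.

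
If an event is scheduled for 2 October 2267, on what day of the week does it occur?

Doomsday rule: the anchor day for the 2200s is Friday. For year 67: 67÷12 = 5 r 7, and 7÷4 = 1, so 5+7+1 = 13.
Friday + 13 ≡ Thursday — that's 2267's doomsday.
In October the doomsday date is Oct 10.
Oct 2 is 8 days before Oct 10; 8 mod 7 = 1, so Thursday − 1 = Wednesday.

Wednesday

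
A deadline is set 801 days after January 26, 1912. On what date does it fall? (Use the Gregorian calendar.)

April 6, 1914

+366 (one year; includes Feb 29, 1912) → Jan 26, 1913 (435 left).
+365 (one year) → Jan 26, 1914 (70 left).
Jan has 31 days: +6 → Feb 1, 1914 (64 left).
Feb has 28 days: +28 → Mar 1, 1914 (36 left).
Mar has 31 days: +31 → Apr 1, 1914 (5 left).
+5 → Apr 6, 1914.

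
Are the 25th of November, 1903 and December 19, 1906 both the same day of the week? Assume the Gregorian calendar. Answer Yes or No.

Yes

From Nov 25, 1903 to Dec 19, 1906 is 1120 days.
1120 mod 7 = 0, so they are the same weekday.
(Nov 25, 1903 is a Wednesday; Dec 19, 1906 is a Wednesday.)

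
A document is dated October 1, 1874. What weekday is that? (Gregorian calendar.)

Thursday

Doomsday rule: the anchor day for the 1800s is Friday. For year 74: 74÷12 = 6 r 2, and 2÷4 = 0, so 6+2+0 = 8.
Friday + 8 ≡ Saturday — that's 1874's doomsday.
In October the doomsday date is Oct 10.
Oct 1 is 9 days before Oct 10; 9 mod 7 = 2, so Saturday − 2 = Thursday.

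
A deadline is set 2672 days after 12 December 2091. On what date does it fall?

April 6, 2099

+366 (one year; includes Feb 29, 2092) → Dec 12, 2092 (2306 left).
+365 (one year) → Dec 12, 2093 (1941 left).
+365 (one year) → Dec 12, 2094 (1576 left).
+365 (one year) → Dec 12, 2095 (1211 left).
+366 (one year; includes Feb 29, 2096) → Dec 12, 2096 (845 left).
+365 (one year) → Dec 12, 2097 (480 left).
+365 (one year) → Dec 12, 2098 (115 left).
Dec has 31 days: +20 → Jan 1, 2099 (95 left).
Jan has 31 days: +31 → Feb 1, 2099 (64 left).
Feb has 28 days: +28 → Mar 1, 2099 (36 left).
Mar has 31 days: +31 → Apr 1, 2099 (5 left).
+5 → Apr 6, 2099.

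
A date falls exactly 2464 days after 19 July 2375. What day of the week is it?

Saturday

Jul 19, 2375 is a Saturday.
2464 mod 7 = 0, so 2464 days after a Saturday is Saturday + 0 = Saturday.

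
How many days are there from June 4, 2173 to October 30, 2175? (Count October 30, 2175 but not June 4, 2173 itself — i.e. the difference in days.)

Jun 4, 2173 → Jun 4, 2174: 365 days.
Jun 4, 2174 → Jun 4, 2175: 365 days.
Jun 4, 2175 → Jul 4, 2175: 30 days (June has 30).
Jul 4, 2175 → Aug 4, 2175: 31 days (July has 31).
Aug 4, 2175 → Sep 4, 2175: 31 days (August has 31).
Sep 4, 2175 → Oct 4, 2175: 30 days (September has 30).
Oct 4, 2175 → Oct 30, 2175: 26 days.
Total: 878 days.

878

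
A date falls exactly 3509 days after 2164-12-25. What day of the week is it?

First find the weekday of Dec 25, 2164. Doomsday rule: the anchor day for the 2100s is Sunday. For year 64: 64÷12 = 5 r 4, and 4÷4 = 1, so 5+4+1 = 10.
Sunday + 10 ≡ Wednesday — that's 2164's doomsday.
In December the doomsday date is Dec 12.
Dec 25 is 13 days after Dec 12; 13 mod 7 = 6, so Wednesday + 6 = Tuesday.
3509 mod 7 = 2, so 3509 days after a Tuesday is Tuesday + 2 = Thursday.

Thursday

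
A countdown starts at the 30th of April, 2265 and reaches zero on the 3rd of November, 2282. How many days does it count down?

6396

Apr 30, 2265 → Apr 30, 2266: 365 days.
Apr 30, 2266 → Apr 30, 2267: 365 days.
Apr 30, 2267 → Apr 30, 2268: 366 days (Feb 29, 2268 is in that span).
Apr 30, 2268 → Apr 30, 2269: 365 days.
Apr 30, 2269 → Apr 30, 2270: 365 days.
Apr 30, 2270 → Apr 30, 2271: 365 days.
Apr 30, 2271 → Apr 30, 2272: 366 days (Feb 29, 2272 is in that span).
Apr 30, 2272 → Apr 30, 2273: 365 days.
Apr 30, 2273 → Apr 30, 2274: 365 days.
Apr 30, 2274 → Apr 30, 2275: 365 days.
Apr 30, 2275 → Apr 30, 2276: 366 days (Feb 29, 2276 is in that span).
Apr 30, 2276 → Apr 30, 2277: 365 days.
Apr 30, 2277 → Apr 30, 2278: 365 days.
Apr 30, 2278 → Apr 30, 2279: 365 days.
Apr 30, 2279 → Apr 30, 2280: 366 days (Feb 29, 2280 is in that span).
Apr 30, 2280 → Apr 30, 2281: 365 days.
Apr 30, 2281 → Apr 30, 2282: 365 days.
Apr 30, 2282 → May 30, 2282: 30 days (April has 30).
May 30, 2282 → Jun 30, 2282: 31 days (May has 31).
Jun 30, 2282 → Jul 30, 2282: 30 days (June has 30).
Jul 30, 2282 → Aug 30, 2282: 31 days (July has 31).
Aug 30, 2282 → Sep 30, 2282: 31 days (August has 31).
Sep 30, 2282 → Oct 30, 2282: 30 days (September has 30).
Oct 30, 2282 → Nov 3, 2282: 4 days.
Total: 6396 days.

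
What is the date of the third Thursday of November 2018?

November 15, 2018

November 1, 2018 is a Thursday.
The first Thursday is therefore November 1 (same day).
The third Thursday is 1 + 2×7 = November 15.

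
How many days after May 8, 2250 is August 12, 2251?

461

May 8, 2250 → May 8, 2251: 365 days.
May 8, 2251 → Jun 8, 2251: 31 days (May has 31).
Jun 8, 2251 → Jul 8, 2251: 30 days (June has 30).
Jul 8, 2251 → Aug 8, 2251: 31 days (July has 31).
Aug 8, 2251 → Aug 12, 2251: 4 days.
Total: 461 days.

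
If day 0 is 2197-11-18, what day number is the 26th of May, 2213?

Nov 18, 2197 → Nov 18, 2198: 365 days.
Nov 18, 2198 → Nov 18, 2199: 365 days.
Nov 18, 2199 → Nov 18, 2200: 365 days.
Nov 18, 2200 → Nov 18, 2201: 365 days.
Nov 18, 2201 → Nov 18, 2202: 365 days.
Nov 18, 2202 → Nov 18, 2203: 365 days.
Nov 18, 2203 → Nov 18, 2204: 366 days (Feb 29, 2204 is in that span).
Nov 18, 2204 → Nov 18, 2205: 365 days.
Nov 18, 2205 → Nov 18, 2206: 365 days.
Nov 18, 2206 → Nov 18, 2207: 365 days.
Nov 18, 2207 → Nov 18, 2208: 366 days (Feb 29, 2208 is in that span).
Nov 18, 2208 → Nov 18, 2209: 365 days.
Nov 18, 2209 → Nov 18, 2210: 365 days.
Nov 18, 2210 → Nov 18, 2211: 365 days.
Nov 18, 2211 → Nov 18, 2212: 366 days (Feb 29, 2212 is in that span).
Nov 18, 2212 → Dec 18, 2212: 30 days (November has 30).
Dec 18, 2212 → Jan 18, 2213: 31 days (December has 31).
Jan 18, 2213 → Feb 18, 2213: 31 days (January has 31).
Feb 18, 2213 → Mar 18, 2213: 28 days (February has 28).
Mar 18, 2213 → Apr 18, 2213: 31 days (March has 31).
Apr 18, 2213 → May 18, 2213: 30 days (April has 30).
May 18, 2213 → May 26, 2213: 8 days.
Total: 5667 days.

5667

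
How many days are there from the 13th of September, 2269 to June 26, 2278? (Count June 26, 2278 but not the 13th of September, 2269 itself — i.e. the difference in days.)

3208

Sep 13, 2269 → Sep 13, 2270: 365 days.
Sep 13, 2270 → Sep 13, 2271: 365 days.
Sep 13, 2271 → Sep 13, 2272: 366 days (Feb 29, 2272 is in that span).
Sep 13, 2272 → Sep 13, 2273: 365 days.
Sep 13, 2273 → Sep 13, 2274: 365 days.
Sep 13, 2274 → Sep 13, 2275: 365 days.
Sep 13, 2275 → Sep 13, 2276: 366 days (Feb 29, 2276 is in that span).
Sep 13, 2276 → Sep 13, 2277: 365 days.
Sep 13, 2277 → Oct 13, 2277: 30 days (September has 30).
Oct 13, 2277 → Nov 13, 2277: 31 days (October has 31).
Nov 13, 2277 → Dec 13, 2277: 30 days (November has 30).
Dec 13, 2277 → Jan 13, 2278: 31 days (December has 31).
Jan 13, 2278 → Feb 13, 2278: 31 days (January has 31).
Feb 13, 2278 → Mar 13, 2278: 28 days (February has 28).
Mar 13, 2278 → Apr 13, 2278: 31 days (March has 31).
Apr 13, 2278 → May 13, 2278: 30 days (April has 30).
May 13, 2278 → Jun 13, 2278: 31 days (May has 31).
Jun 13, 2278 → Jun 26, 2278: 13 days.
Total: 3208 days.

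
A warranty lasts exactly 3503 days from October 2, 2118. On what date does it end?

+365 (one year) → Oct 2, 2119 (3138 left).
+366 (one year; includes Feb 29, 2120) → Oct 2, 2120 (2772 left).
+365 (one year) → Oct 2, 2121 (2407 left).
+365 (one year) → Oct 2, 2122 (2042 left).
+365 (one year) → Oct 2, 2123 (1677 left).
+366 (one year; includes Feb 29, 2124) → Oct 2, 2124 (1311 left).
+365 (one year) → Oct 2, 2125 (946 left).
+365 (one year) → Oct 2, 2126 (581 left).
+365 (one year) → Oct 2, 2127 (216 left).
Oct has 31 days: +30 → Nov 1, 2127 (186 left).
Nov has 30 days: +30 → Dec 1, 2127 (156 left).
Dec has 31 days: +31 → Jan 1, 2128 (125 left).
Jan has 31 days: +31 → Feb 1, 2128 (94 left).
Feb has 29 days: +29 → Mar 1, 2128 (65 left).
Mar has 31 days: +31 → Apr 1, 2128 (34 left).
Apr has 30 days: +30 → May 1, 2128 (4 left).
+4 → May 5, 2128.

May 5, 2128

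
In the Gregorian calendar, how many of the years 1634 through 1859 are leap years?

Multiples of 4 in [1634,1859]: 56.
Of those, multiples of 100: 2 (not leap unless ÷400).
Multiples of 400: 0.
Leap years = 56 − 2 + 0 = 54.

54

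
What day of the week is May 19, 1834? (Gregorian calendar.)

Monday

Doomsday rule: the anchor day for the 1800s is Friday. For year 34: 34÷12 = 2 r 10, and 10÷4 = 2, so 2+10+2 = 14.
Friday + 14 ≡ Friday — that's 1834's doomsday.
In May the doomsday date is May 9.
May 19 is 10 days after May 9; 10 mod 7 = 3, so Friday + 3 = Monday.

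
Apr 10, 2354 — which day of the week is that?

Doomsday rule: the anchor day for the 2300s is Wednesday. For year 54: 54÷12 = 4 r 6, and 6÷4 = 1, so 4+6+1 = 11.
Wednesday + 11 ≡ Sunday — that's 2354's doomsday.
In April the doomsday date is Apr 4.
Apr 10 is 6 days after Apr 4; 6 mod 7 = 6, so Sunday + 6 = Saturday.

Saturday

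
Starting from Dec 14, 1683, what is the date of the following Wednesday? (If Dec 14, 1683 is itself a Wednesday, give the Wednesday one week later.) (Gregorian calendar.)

Dec 14, 1683 is a Tuesday.
From Tuesday to the next Wednesday is 1 day.
Dec 14, 1683 + 1 = Dec 15, 1683.

December 15, 1683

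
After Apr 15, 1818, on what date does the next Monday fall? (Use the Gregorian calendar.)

Apr 15, 1818 is a Wednesday.
From Wednesday to the next Monday is 5 days.
Apr 15, 1818 + 5 = Apr 20, 1818.

April 20, 1818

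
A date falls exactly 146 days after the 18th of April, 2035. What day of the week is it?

Apr 18, 2035 is a Wednesday.
146 mod 7 = 6, so 146 days after a Wednesday is Wednesday + 6 = Tuesday.

Tuesday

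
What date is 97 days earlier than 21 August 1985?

−21 → Jul 31, 1985 (end of Jul, 31 days; 76 left).
−31 → Jun 30, 1985 (end of Jun, 30 days; 45 left).
−30 → May 31, 1985 (end of May, 31 days; 15 left).
−15 → May 16, 1985.

May 16, 1985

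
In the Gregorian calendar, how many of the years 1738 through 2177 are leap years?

Multiples of 4 in [1738,2177]: 110.
Of those, multiples of 100: 4 (not leap unless ÷400).
Multiples of 400: 1.
Leap years = 110 − 4 + 1 = 107.

107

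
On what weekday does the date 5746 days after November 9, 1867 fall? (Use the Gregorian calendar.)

Nov 9, 1867 is a Saturday.
5746 mod 7 = 6, so 5746 days after a Saturday is Saturday + 6 = Friday.

Friday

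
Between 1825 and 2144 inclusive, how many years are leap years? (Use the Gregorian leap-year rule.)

Multiples of 4 in [1825,2144]: 80.
Of those, multiples of 100: 3 (not leap unless ÷400).
Multiples of 400: 1.
Leap years = 80 − 3 + 1 = 78.

78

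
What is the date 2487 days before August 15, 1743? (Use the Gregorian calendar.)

October 23, 1736

−365 (one year) → Aug 15, 1742 (2122 left).
−365 (one year) → Aug 15, 1741 (1757 left).
−365 (one year) → Aug 15, 1740 (1392 left).
−366 (one year; includes Feb 29, 1740) → Aug 15, 1739 (1026 left).
−365 (one year) → Aug 15, 1738 (661 left).
−365 (one year) → Aug 15, 1737 (296 left).
−15 → Jul 31, 1737 (end of Jul, 31 days; 281 left).
−31 → Jun 30, 1737 (end of Jun, 30 days; 250 left).
−30 → May 31, 1737 (end of May, 31 days; 220 left).
−31 → Apr 30, 1737 (end of Apr, 30 days; 189 left).
−30 → Mar 31, 1737 (end of Mar, 31 days; 159 left).
−31 → Feb 28, 1737 (end of Feb, 28 days; 128 left).
−28 → Jan 31, 1737 (end of Jan, 31 days; 100 left).
−31 → Dec 31, 1736 (end of Dec, 31 days; 69 left).
−31 → Nov 30, 1736 (end of Nov, 30 days; 38 left).
−30 → Oct 31, 1736 (end of Oct, 31 days; 8 left).
−8 → Oct 23, 1736.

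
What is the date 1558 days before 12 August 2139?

−365 (one year) → Aug 12, 2138 (1193 left).
−365 (one year) → Aug 12, 2137 (828 left).
−365 (one year) → Aug 12, 2136 (463 left).
−366 (one year; includes Feb 29, 2136) → Aug 12, 2135 (97 left).
−12 → Jul 31, 2135 (end of Jul, 31 days; 85 left).
−31 → Jun 30, 2135 (end of Jun, 30 days; 54 left).
−30 → May 31, 2135 (end of May, 31 days; 24 left).
−24 → May 7, 2135.

May 7, 2135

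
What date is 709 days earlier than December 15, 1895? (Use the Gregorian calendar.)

January 5, 1894

−365 (one year) → Dec 15, 1894 (344 left).
−15 → Nov 30, 1894 (end of Nov, 30 days; 329 left).
−30 → Oct 31, 1894 (end of Oct, 31 days; 299 left).
−31 → Sep 30, 1894 (end of Sep, 30 days; 268 left).
−30 → Aug 31, 1894 (end of Aug, 31 days; 238 left).
−31 → Jul 31, 1894 (end of Jul, 31 days; 207 left).
−31 → Jun 30, 1894 (end of Jun, 30 days; 176 left).
−30 → May 31, 1894 (end of May, 31 days; 146 left).
−31 → Apr 30, 1894 (end of Apr, 30 days; 115 left).
−30 → Mar 31, 1894 (end of Mar, 31 days; 85 left).
−31 → Feb 28, 1894 (end of Feb, 28 days; 54 left).
−28 → Jan 31, 1894 (end of Jan, 31 days; 26 left).
−26 → Jan 5, 1894.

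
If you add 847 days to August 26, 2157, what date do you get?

December 21, 2159

+365 (one year) → Aug 26, 2158 (482 left).
+365 (one year) → Aug 26, 2159 (117 left).
Aug has 31 days: +6 → Sep 1, 2159 (111 left).
Sep has 30 days: +30 → Oct 1, 2159 (81 left).
Oct has 31 days: +31 → Nov 1, 2159 (50 left).
Nov has 30 days: +30 → Dec 1, 2159 (20 left).
+20 → Dec 21, 2159.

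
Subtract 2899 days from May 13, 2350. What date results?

June 5, 2342

−365 (one year) → May 13, 2349 (2534 left).
−365 (one year) → May 13, 2348 (2169 left).
−366 (one year; includes Feb 29, 2348) → May 13, 2347 (1803 left).
−365 (one year) → May 13, 2346 (1438 left).
−365 (one year) → May 13, 2345 (1073 left).
−365 (one year) → May 13, 2344 (708 left).
−366 (one year; includes Feb 29, 2344) → May 13, 2343 (342 left).
−13 → Apr 30, 2343 (end of Apr, 30 days; 329 left).
−30 → Mar 31, 2343 (end of Mar, 31 days; 299 left).
−31 → Feb 28, 2343 (end of Feb, 28 days; 268 left).
−28 → Jan 31, 2343 (end of Jan, 31 days; 240 left).
−31 → Dec 31, 2342 (end of Dec, 31 days; 209 left).
−31 → Nov 30, 2342 (end of Nov, 30 days; 178 left).
−30 → Oct 31, 2342 (end of Oct, 31 days; 148 left).
−31 → Sep 30, 2342 (end of Sep, 30 days; 117 left).
−30 → Aug 31, 2342 (end of Aug, 31 days; 87 left).
−31 → Jul 31, 2342 (end of Jul, 31 days; 56 left).
−31 → Jun 30, 2342 (end of Jun, 30 days; 25 left).
−25 → Jun 5, 2342.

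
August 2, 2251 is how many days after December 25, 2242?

3142

Dec 25, 2242 → Dec 25, 2243: 365 days.
Dec 25, 2243 → Dec 25, 2244: 366 days (Feb 29, 2244 is in that span).
Dec 25, 2244 → Dec 25, 2245: 365 days.
Dec 25, 2245 → Dec 25, 2246: 365 days.
Dec 25, 2246 → Dec 25, 2247: 365 days.
Dec 25, 2247 → Dec 25, 2248: 366 days (Feb 29, 2248 is in that span).
Dec 25, 2248 → Dec 25, 2249: 365 days.
Dec 25, 2249 → Dec 25, 2250: 365 days.
Dec 25, 2250 → Jan 25, 2251: 31 days (December has 31).
Jan 25, 2251 → Feb 25, 2251: 31 days (January has 31).
Feb 25, 2251 → Mar 25, 2251: 28 days (February has 28).
Mar 25, 2251 → Apr 25, 2251: 31 days (March has 31).
Apr 25, 2251 → May 25, 2251: 30 days (April has 30).
May 25, 2251 → Jun 25, 2251: 31 days (May has 31).
Jun 25, 2251 → Jul 25, 2251: 30 days (June has 30).
Jul 25, 2251 → Aug 2, 2251: 8 days.
Total: 3142 days.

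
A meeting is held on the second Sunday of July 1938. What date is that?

July 1, 1938 is a Friday.
The first Sunday is therefore July 3 (2 days later).
The second Sunday is 3 + 1×7 = July 10.

July 10, 1938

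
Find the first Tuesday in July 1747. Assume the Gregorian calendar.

July 1, 1747 is a Saturday.
The first Tuesday is therefore July 4 (3 days later).

July 4, 1747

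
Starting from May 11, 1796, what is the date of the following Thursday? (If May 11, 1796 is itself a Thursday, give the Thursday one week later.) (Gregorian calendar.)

May 11, 1796 is a Wednesday.
From Wednesday to the next Thursday is 1 day.
May 11, 1796 + 1 = May 12, 1796.

May 12, 1796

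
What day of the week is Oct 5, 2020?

Doomsday rule: the anchor day for the 2000s is Tuesday. For year 20: 20÷12 = 1 r 8, and 8÷4 = 2, so 1+8+2 = 11.
Tuesday + 11 ≡ Saturday — that's 2020's doomsday.
In October the doomsday date is Oct 10.
Oct 5 is 5 days before Oct 10; 5 mod 7 = 5, so Saturday − 5 = Monday.

Monday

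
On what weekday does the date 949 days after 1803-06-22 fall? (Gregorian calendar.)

Sunday

First find the weekday of Jun 22, 1803. Doomsday rule: the anchor day for the 1800s is Friday. For year 03: 3÷12 = 0 r 3, and 3÷4 = 0, so 0+3+0 = 3.
Friday + 3 ≡ Monday — that's 1803's doomsday.
In June the doomsday date is Jun 6.
Jun 22 is 16 days after Jun 6; 16 mod 7 = 2, so Monday + 2 = Wednesday.
949 mod 7 = 4, so 949 days after a Wednesday is Wednesday + 4 = Sunday.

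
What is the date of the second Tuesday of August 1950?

August 8, 1950

August 1, 1950 is a Tuesday.
The first Tuesday is therefore August 1 (same day).
The second Tuesday is 1 + 1×7 = August 8.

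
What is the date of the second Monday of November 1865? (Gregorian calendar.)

November 13, 1865

November 1, 1865 is a Wednesday.
The first Monday is therefore November 6 (5 days later).
The second Monday is 6 + 1×7 = November 13.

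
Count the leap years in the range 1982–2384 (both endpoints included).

Multiples of 4 in [1982,2384]: 101.
Of those, multiples of 100: 4 (not leap unless ÷400).
Multiples of 400: 1.
Leap years = 101 − 4 + 1 = 98.

98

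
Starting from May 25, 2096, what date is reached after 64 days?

July 28, 2096

May has 31 days: +7 → Jun 1, 2096 (57 left).
Jun has 30 days: +30 → Jul 1, 2096 (27 left).
+27 → Jul 28, 2096.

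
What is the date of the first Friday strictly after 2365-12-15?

December 17, 2365

Dec 15, 2365 is a Wednesday.
From Wednesday to the next Friday is 2 days.
Dec 15, 2365 + 2 = Dec 17, 2365.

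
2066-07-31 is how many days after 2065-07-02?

Jul 2, 2065 → Aug 2, 2065: 31 days (July has 31).
Aug 2, 2065 → Sep 2, 2065: 31 days (August has 31).
Sep 2, 2065 → Oct 2, 2065: 30 days (September has 30).
Oct 2, 2065 → Nov 2, 2065: 31 days (October has 31).
Nov 2, 2065 → Dec 2, 2065: 30 days (November has 30).
Dec 2, 2065 → Jan 2, 2066: 31 days (December has 31).
Jan 2, 2066 → Feb 2, 2066: 31 days (January has 31).
Feb 2, 2066 → Mar 2, 2066: 28 days (February has 28).
Mar 2, 2066 → Apr 2, 2066: 31 days (March has 31).
Apr 2, 2066 → May 2, 2066: 30 days (April has 30).
May 2, 2066 → Jun 2, 2066: 31 days (May has 31).
Jun 2, 2066 → Jul 2, 2066: 30 days (June has 30).
Jul 2, 2066 → Jul 31, 2066: 29 days.
Total: 394 days.

394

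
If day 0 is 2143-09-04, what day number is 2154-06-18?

Sep 4, 2143 → Sep 4, 2144: 366 days (Feb 29, 2144 is in that span).
Sep 4, 2144 → Sep 4, 2145: 365 days.
Sep 4, 2145 → Sep 4, 2146: 365 days.
Sep 4, 2146 → Sep 4, 2147: 365 days.
Sep 4, 2147 → Sep 4, 2148: 366 days (Feb 29, 2148 is in that span).
Sep 4, 2148 → Sep 4, 2149: 365 days.
Sep 4, 2149 → Sep 4, 2150: 365 days.
Sep 4, 2150 → Sep 4, 2151: 365 days.
Sep 4, 2151 → Sep 4, 2152: 366 days (Feb 29, 2152 is in that span).
Sep 4, 2152 → Sep 4, 2153: 365 days.
Sep 4, 2153 → Oct 4, 2153: 30 days (September has 30).
Oct 4, 2153 → Nov 4, 2153: 31 days (October has 31).
Nov 4, 2153 → Dec 4, 2153: 30 days (November has 30).
Dec 4, 2153 → Jan 4, 2154: 31 days (December has 31).
Jan 4, 2154 → Feb 4, 2154: 31 days (January has 31).
Feb 4, 2154 → Mar 4, 2154: 28 days (February has 28).
Mar 4, 2154 → Apr 4, 2154: 31 days (March has 31).
Apr 4, 2154 → May 4, 2154: 30 days (April has 30).
May 4, 2154 → Jun 4, 2154: 31 days (May has 31).
Jun 4, 2154 → Jun 18, 2154: 14 days.
Total: 3940 days.

3940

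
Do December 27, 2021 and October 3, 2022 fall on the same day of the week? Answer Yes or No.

From Dec 27, 2021 to Oct 3, 2022 is 280 days.
280 mod 7 = 0, so they are the same weekday.
(Dec 27, 2021 is a Monday; Oct 3, 2022 is a Monday.)

Yes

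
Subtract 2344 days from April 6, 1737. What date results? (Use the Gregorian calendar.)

November 5, 1730

−365 (one year) → Apr 6, 1736 (1979 left).
−366 (one year; includes Feb 29, 1736) → Apr 6, 1735 (1613 left).
−365 (one year) → Apr 6, 1734 (1248 left).
−365 (one year) → Apr 6, 1733 (883 left).
−365 (one year) → Apr 6, 1732 (518 left).
−366 (one year; includes Feb 29, 1732) → Apr 6, 1731 (152 left).
−6 → Mar 31, 1731 (end of Mar, 31 days; 146 left).
−31 → Feb 28, 1731 (end of Feb, 28 days; 115 left).
−28 → Jan 31, 1731 (end of Jan, 31 days; 87 left).
−31 → Dec 31, 1730 (end of Dec, 31 days; 56 left).
−31 → Nov 30, 1730 (end of Nov, 30 days; 25 left).
−25 → Nov 5, 1730.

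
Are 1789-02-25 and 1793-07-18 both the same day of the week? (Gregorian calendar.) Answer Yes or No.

From Feb 25, 1789 to Jul 18, 1793 is 1604 days.
1604 mod 7 = 1, so they are different weekdays.
(Feb 25, 1789 is a Wednesday; Jul 18, 1793 is a Thursday.)

No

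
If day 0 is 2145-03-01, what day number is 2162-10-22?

6444

Mar 1, 2145 → Mar 1, 2146: 365 days.
Mar 1, 2146 → Mar 1, 2147: 365 days.
Mar 1, 2147 → Mar 1, 2148: 366 days (Feb 29, 2148 is in that span).
Mar 1, 2148 → Mar 1, 2149: 365 days.
Mar 1, 2149 → Mar 1, 2150: 365 days.
Mar 1, 2150 → Mar 1, 2151: 365 days.
Mar 1, 2151 → Mar 1, 2152: 366 days (Feb 29, 2152 is in that span).
Mar 1, 2152 → Mar 1, 2153: 365 days.
Mar 1, 2153 → Mar 1, 2154: 365 days.
Mar 1, 2154 → Mar 1, 2155: 365 days.
Mar 1, 2155 → Mar 1, 2156: 366 days (Feb 29, 2156 is in that span).
Mar 1, 2156 → Mar 1, 2157: 365 days.
Mar 1, 2157 → Mar 1, 2158: 365 days.
Mar 1, 2158 → Mar 1, 2159: 365 days.
Mar 1, 2159 → Mar 1, 2160: 366 days (Feb 29, 2160 is in that span).
Mar 1, 2160 → Mar 1, 2161: 365 days.
Mar 1, 2161 → Mar 1, 2162: 365 days.
Mar 1, 2162 → Apr 1, 2162: 31 days (March has 31).
Apr 1, 2162 → May 1, 2162: 30 days (April has 30).
May 1, 2162 → Jun 1, 2162: 31 days (May has 31).
Jun 1, 2162 → Jul 1, 2162: 30 days (June has 30).
Jul 1, 2162 → Aug 1, 2162: 31 days (July has 31).
Aug 1, 2162 → Sep 1, 2162: 31 days (August has 31).
Sep 1, 2162 → Oct 1, 2162: 30 days (September has 30).
Oct 1, 2162 → Oct 22, 2162: 21 days.
Total: 6444 days.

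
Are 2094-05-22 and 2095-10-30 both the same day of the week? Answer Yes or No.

No

From May 22, 2094 to Oct 30, 2095 is 526 days.
526 mod 7 = 1, so they are different weekdays.
(May 22, 2094 is a Saturday; Oct 30, 2095 is a Sunday.)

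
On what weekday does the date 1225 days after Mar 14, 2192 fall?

Wednesday

First find the weekday of Mar 14, 2192. Doomsday rule: the anchor day for the 2100s is Sunday. For year 92: 92÷12 = 7 r 8, and 8÷4 = 2, so 7+8+2 = 17.
Sunday + 17 ≡ Wednesday — that's 2192's doomsday.
In March the doomsday date is Mar 14.
Mar 14 is the doomsday itself: Wednesday.
1225 mod 7 = 0, so 1225 days after a Wednesday is Wednesday + 0 = Wednesday.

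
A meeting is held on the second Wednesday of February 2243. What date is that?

February 1, 2243 is a Wednesday.
The first Wednesday is therefore February 1 (same day).
The second Wednesday is 1 + 1×7 = February 8.

February 8, 2243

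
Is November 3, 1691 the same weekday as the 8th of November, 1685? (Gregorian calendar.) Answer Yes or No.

From Nov 8, 1685 to Nov 3, 1691 is 2186 days.
2186 mod 7 = 2, so they are different weekdays.
(Nov 8, 1685 is a Thursday; Nov 3, 1691 is a Saturday.)

No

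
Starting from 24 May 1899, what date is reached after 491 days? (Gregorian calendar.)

September 27, 1900

+365 (one year) → May 24, 1900 (126 left).
May has 31 days: +8 → Jun 1, 1900 (118 left).
Jun has 30 days: +30 → Jul 1, 1900 (88 left).
Jul has 31 days: +31 → Aug 1, 1900 (57 left).
Aug has 31 days: +31 → Sep 1, 1900 (26 left).
+26 → Sep 27, 1900.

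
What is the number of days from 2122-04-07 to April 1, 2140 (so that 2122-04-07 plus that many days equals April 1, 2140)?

6569

Apr 7, 2122 → Apr 7, 2123: 365 days.
Apr 7, 2123 → Apr 7, 2124: 366 days (Feb 29, 2124 is in that span).
Apr 7, 2124 → Apr 7, 2125: 365 days.
Apr 7, 2125 → Apr 7, 2126: 365 days.
Apr 7, 2126 → Apr 7, 2127: 365 days.
Apr 7, 2127 → Apr 7, 2128: 366 days (Feb 29, 2128 is in that span).
Apr 7, 2128 → Apr 7, 2129: 365 days.
Apr 7, 2129 → Apr 7, 2130: 365 days.
Apr 7, 2130 → Apr 7, 2131: 365 days.
Apr 7, 2131 → Apr 7, 2132: 366 days (Feb 29, 2132 is in that span).
Apr 7, 2132 → Apr 7, 2133: 365 days.
Apr 7, 2133 → Apr 7, 2134: 365 days.
Apr 7, 2134 → Apr 7, 2135: 365 days.
Apr 7, 2135 → Apr 7, 2136: 366 days (Feb 29, 2136 is in that span).
Apr 7, 2136 → Apr 7, 2137: 365 days.
Apr 7, 2137 → Apr 7, 2138: 365 days.
Apr 7, 2138 → Apr 7, 2139: 365 days.
Apr 7, 2139 → May 7, 2139: 30 days (April has 30).
May 7, 2139 → Jun 7, 2139: 31 days (May has 31).
Jun 7, 2139 → Jul 7, 2139: 30 days (June has 30).
Jul 7, 2139 → Aug 7, 2139: 31 days (July has 31).
Aug 7, 2139 → Sep 7, 2139: 31 days (August has 31).
Sep 7, 2139 → Oct 7, 2139: 30 days (September has 30).
Oct 7, 2139 → Nov 7, 2139: 31 days (October has 31).
Nov 7, 2139 → Dec 7, 2139: 30 days (November has 30).
Dec 7, 2139 → Jan 7, 2140: 31 days (December has 31).
Jan 7, 2140 → Feb 7, 2140: 31 days (January has 31).
Feb 7, 2140 → Mar 7, 2140: 29 days (February has 29).
Mar 7, 2140 → Apr 1, 2140: 25 days.
Total: 6569 days.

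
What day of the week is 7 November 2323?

Wednesday

Doomsday rule: the anchor day for the 2300s is Wednesday. For year 23: 23÷12 = 1 r 11, and 11÷4 = 2, so 1+11+2 = 14.
Wednesday + 14 ≡ Wednesday — that's 2323's doomsday.
In November the doomsday date is Nov 7.
Nov 7 is the doomsday itself: Wednesday.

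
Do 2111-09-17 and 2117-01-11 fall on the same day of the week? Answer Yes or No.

From Sep 17, 2111 to Jan 11, 2117 is 1943 days.
1943 mod 7 = 4, so they are different weekdays.
(Sep 17, 2111 is a Thursday; Jan 11, 2117 is a Monday.)

No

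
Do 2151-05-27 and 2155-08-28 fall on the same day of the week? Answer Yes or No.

Yes

From May 27, 2151 to Aug 28, 2155 is 1554 days.
1554 mod 7 = 0, so they are the same weekday.
(May 27, 2151 is a Thursday; Aug 28, 2155 is a Thursday.)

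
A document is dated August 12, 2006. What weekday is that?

Doomsday rule: the anchor day for the 2000s is Tuesday. For year 06: 6÷12 = 0 r 6, and 6÷4 = 1, so 0+6+1 = 7.
Tuesday + 7 ≡ Tuesday — that's 2006's doomsday.
In August the doomsday date is Aug 8.
Aug 12 is 4 days after Aug 8; 4 mod 7 = 4, so Tuesday + 4 = Saturday.

Saturday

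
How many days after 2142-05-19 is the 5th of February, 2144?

May 19, 2142 → May 19, 2143: 365 days.
May 19, 2143 → Jun 19, 2143: 31 days (May has 31).
Jun 19, 2143 → Jul 19, 2143: 30 days (June has 30).
Jul 19, 2143 → Aug 19, 2143: 31 days (July has 31).
Aug 19, 2143 → Sep 19, 2143: 31 days (August has 31).
Sep 19, 2143 → Oct 19, 2143: 30 days (September has 30).
Oct 19, 2143 → Nov 19, 2143: 31 days (October has 31).
Nov 19, 2143 → Dec 19, 2143: 30 days (November has 30).
Dec 19, 2143 → Jan 19, 2144: 31 days (December has 31).
Jan 19, 2144 → Feb 5, 2144: 17 days.
Total: 627 days.

627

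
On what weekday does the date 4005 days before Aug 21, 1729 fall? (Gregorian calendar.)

Aug 21, 1729 is a Sunday.
4005 mod 7 = 1, so 4005 days before a Sunday is Sunday − 1 = Saturday.

Saturday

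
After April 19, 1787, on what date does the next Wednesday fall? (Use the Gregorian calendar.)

Apr 19, 1787 is a Thursday.
From Thursday to the next Wednesday is 6 days.
Apr 19, 1787 + 6 = Apr 25, 1787.

April 25, 1787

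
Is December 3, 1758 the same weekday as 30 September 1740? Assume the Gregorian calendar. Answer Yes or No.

No

From Sep 30, 1740 to Dec 3, 1758 is 6638 days.
6638 mod 7 = 2, so they are different weekdays.
(Sep 30, 1740 is a Friday; Dec 3, 1758 is a Sunday.)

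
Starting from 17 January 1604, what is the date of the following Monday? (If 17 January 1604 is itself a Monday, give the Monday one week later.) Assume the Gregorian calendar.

Jan 17, 1604 is a Saturday.
From Saturday to the next Monday is 2 days.
Jan 17, 1604 + 2 = Jan 19, 1604.

January 19, 1604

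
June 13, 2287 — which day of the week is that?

Monday

Doomsday rule: the anchor day for the 2200s is Friday. For year 87: 87÷12 = 7 r 3, and 3÷4 = 0, so 7+3+0 = 10.
Friday + 10 ≡ Monday — that's 2287's doomsday.
In June the doomsday date is Jun 6.
Jun 13 is 7 days after Jun 6; 7 mod 7 = 0, so Monday + 0 = Monday.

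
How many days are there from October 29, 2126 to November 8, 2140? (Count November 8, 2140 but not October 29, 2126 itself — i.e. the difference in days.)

5124

Oct 29, 2126 → Oct 29, 2127: 365 days.
Oct 29, 2127 → Oct 29, 2128: 366 days (Feb 29, 2128 is in that span).
Oct 29, 2128 → Oct 29, 2129: 365 days.
Oct 29, 2129 → Oct 29, 2130: 365 days.
Oct 29, 2130 → Oct 29, 2131: 365 days.
Oct 29, 2131 → Oct 29, 2132: 366 days (Feb 29, 2132 is in that span).
Oct 29, 2132 → Oct 29, 2133: 365 days.
Oct 29, 2133 → Oct 29, 2134: 365 days.
Oct 29, 2134 → Oct 29, 2135: 365 days.
Oct 29, 2135 → Oct 29, 2136: 366 days (Feb 29, 2136 is in that span).
Oct 29, 2136 → Oct 29, 2137: 365 days.
Oct 29, 2137 → Oct 29, 2138: 365 days.
Oct 29, 2138 → Oct 29, 2139: 365 days.
Oct 29, 2139 → Nov 29, 2139: 31 days (October has 31).
Nov 29, 2139 → Dec 29, 2139: 30 days (November has 30).
Dec 29, 2139 → Jan 29, 2140: 31 days (December has 31).
Jan 29, 2140 → Feb 29, 2140: 31 days (January has 31).
Feb 29, 2140 → Mar 29, 2140: 29 days (February has 29).
Mar 29, 2140 → Apr 29, 2140: 31 days (March has 31).
Apr 29, 2140 → May 29, 2140: 30 days (April has 30).
May 29, 2140 → Jun 29, 2140: 31 days (May has 31).
Jun 29, 2140 → Jul 29, 2140: 30 days (June has 30).
Jul 29, 2140 → Aug 29, 2140: 31 days (July has 31).
Aug 29, 2140 → Sep 29, 2140: 31 days (August has 31).
Sep 29, 2140 → Oct 29, 2140: 30 days (September has 30).
Oct 29, 2140 → Nov 8, 2140: 10 days.
Total: 5124 days.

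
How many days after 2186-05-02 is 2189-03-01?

May 2, 2186 → May 2, 2187: 365 days.
May 2, 2187 → May 2, 2188: 366 days (Feb 29, 2188 is in that span).
May 2, 2188 → Jun 2, 2188: 31 days (May has 31).
Jun 2, 2188 → Jul 2, 2188: 30 days (June has 30).
Jul 2, 2188 → Aug 2, 2188: 31 days (July has 31).
Aug 2, 2188 → Sep 2, 2188: 31 days (August has 31).
Sep 2, 2188 → Oct 2, 2188: 30 days (September has 30).
Oct 2, 2188 → Nov 2, 2188: 31 days (October has 31).
Nov 2, 2188 → Dec 2, 2188: 30 days (November has 30).
Dec 2, 2188 → Jan 2, 2189: 31 days (December has 31).
Jan 2, 2189 → Feb 2, 2189: 31 days (January has 31).
Feb 2, 2189 → Mar 1, 2189: 27 days.
Total: 1034 days.

1034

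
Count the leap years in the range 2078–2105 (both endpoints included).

Multiples of 4 in [2078,2105]: 7.
Of those, multiples of 100: 1 (not leap unless ÷400).
Multiples of 400: 0.
Leap years = 7 − 1 + 0 = 6.

6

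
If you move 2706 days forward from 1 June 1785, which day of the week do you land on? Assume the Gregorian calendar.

Sunday

First find the weekday of Jun 1, 1785. Doomsday rule: the anchor day for the 1700s is Sunday. For year 85: 85÷12 = 7 r 1, and 1÷4 = 0, so 7+1+0 = 8.
Sunday + 8 ≡ Monday — that's 1785's doomsday.
In June the doomsday date is Jun 6.
Jun 1 is 5 days before Jun 6; 5 mod 7 = 5, so Monday − 5 = Wednesday.
2706 mod 7 = 4, so 2706 days after a Wednesday is Wednesday + 4 = Sunday.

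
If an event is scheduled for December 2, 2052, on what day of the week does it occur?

Doomsday rule: the anchor day for the 2000s is Tuesday. For year 52: 52÷12 = 4 r 4, and 4÷4 = 1, so 4+4+1 = 9.
Tuesday + 9 ≡ Thursday — that's 2052's doomsday.
In December the doomsday date is Dec 12.
Dec 2 is 10 days before Dec 12; 10 mod 7 = 3, so Thursday − 3 = Monday.

Monday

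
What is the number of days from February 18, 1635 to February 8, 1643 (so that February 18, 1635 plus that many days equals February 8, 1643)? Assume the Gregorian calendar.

2912

Feb 18, 1635 → Feb 18, 1636: 365 days.
Feb 18, 1636 → Feb 18, 1637: 366 days (Feb 29, 1636 is in that span).
Feb 18, 1637 → Feb 18, 1638: 365 days.
Feb 18, 1638 → Feb 18, 1639: 365 days.
Feb 18, 1639 → Feb 18, 1640: 365 days.
Feb 18, 1640 → Feb 18, 1641: 366 days (Feb 29, 1640 is in that span).
Feb 18, 1641 → Feb 18, 1642: 365 days.
Feb 18, 1642 → Mar 18, 1642: 28 days (February has 28).
Mar 18, 1642 → Apr 18, 1642: 31 days (March has 31).
Apr 18, 1642 → May 18, 1642: 30 days (April has 30).
May 18, 1642 → Jun 18, 1642: 31 days (May has 31).
Jun 18, 1642 → Jul 18, 1642: 30 days (June has 30).
Jul 18, 1642 → Aug 18, 1642: 31 days (July has 31).
Aug 18, 1642 → Sep 18, 1642: 31 days (August has 31).
Sep 18, 1642 → Oct 18, 1642: 30 days (September has 30).
Oct 18, 1642 → Nov 18, 1642: 31 days (October has 31).
Nov 18, 1642 → Dec 18, 1642: 30 days (November has 30).
Dec 18, 1642 → Jan 18, 1643: 31 days (December has 31).
Jan 18, 1643 → Feb 8, 1643: 21 days.
Total: 2912 days.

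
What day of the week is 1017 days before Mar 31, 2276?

Wednesday

First find the weekday of Mar 31, 2276. Doomsday rule: the anchor day for the 2200s is Friday. For year 76: 76÷12 = 6 r 4, and 4÷4 = 1, so 6+4+1 = 11.
Friday + 11 ≡ Tuesday — that's 2276's doomsday.
In March the doomsday date is Mar 14.
Mar 31 is 17 days after Mar 14; 17 mod 7 = 3, so Tuesday + 3 = Friday.
1017 mod 7 = 2, so 1017 days before a Friday is Friday − 2 = Wednesday.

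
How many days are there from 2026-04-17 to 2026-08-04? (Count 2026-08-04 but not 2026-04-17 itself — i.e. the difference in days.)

109

Apr 17, 2026 → May 17, 2026: 30 days (April has 30).
May 17, 2026 → Jun 17, 2026: 31 days (May has 31).
Jun 17, 2026 → Jul 17, 2026: 30 days (June has 30).
Jul 17, 2026 → Aug 4, 2026: 18 days.
Total: 109 days.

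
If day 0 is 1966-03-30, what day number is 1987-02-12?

Mar 30, 1966 → Mar 30, 1967: 365 days.
Mar 30, 1967 → Mar 30, 1968: 366 days (Feb 29, 1968 is in that span).
Mar 30, 1968 → Mar 30, 1969: 365 days.
Mar 30, 1969 → Mar 30, 1970: 365 days.
Mar 30, 1970 → Mar 30, 1971: 365 days.
Mar 30, 1971 → Mar 30, 1972: 366 days (Feb 29, 1972 is in that span).
Mar 30, 1972 → Mar 30, 1973: 365 days.
Mar 30, 1973 → Mar 30, 1974: 365 days.
Mar 30, 1974 → Mar 30, 1975: 365 days.
Mar 30, 1975 → Mar 30, 1976: 366 days (Feb 29, 1976 is in that span).
Mar 30, 1976 → Mar 30, 1977: 365 days.
Mar 30, 1977 → Mar 30, 1978: 365 days.
Mar 30, 1978 → Mar 30, 1979: 365 days.
Mar 30, 1979 → Mar 30, 1980: 366 days (Feb 29, 1980 is in that span).
Mar 30, 1980 → Mar 30, 1981: 365 days.
Mar 30, 1981 → Mar 30, 1982: 365 days.
Mar 30, 1982 → Mar 30, 1983: 365 days.
Mar 30, 1983 → Mar 30, 1984: 366 days (Feb 29, 1984 is in that span).
Mar 30, 1984 → Mar 30, 1985: 365 days.
Mar 30, 1985 → Mar 30, 1986: 365 days.
Mar 30, 1986 → Apr 30, 1986: 31 days (March has 31).
Apr 30, 1986 → May 30, 1986: 30 days (April has 30).
May 30, 1986 → Jun 30, 1986: 31 days (May has 31).
Jun 30, 1986 → Jul 30, 1986: 30 days (June has 30).
Jul 30, 1986 → Aug 30, 1986: 31 days (July has 31).
Aug 30, 1986 → Sep 30, 1986: 31 days (August has 31).
Sep 30, 1986 → Oct 30, 1986: 30 days (September has 30).
Oct 30, 1986 → Nov 30, 1986: 31 days (October has 31).
Nov 30, 1986 → Dec 30, 1986: 30 days (November has 30).
Dec 30, 1986 → Jan 30, 1987: 31 days (December has 31).
Jan 30, 1987 → Feb 12, 1987: 13 days.
Total: 7624 days.

7624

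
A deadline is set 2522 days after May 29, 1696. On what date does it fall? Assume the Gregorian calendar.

April 26, 1703

+365 (one year) → May 29, 1697 (2157 left).
+365 (one year) → May 29, 1698 (1792 left).
+365 (one year) → May 29, 1699 (1427 left).
+365 (one year) → May 29, 1700 (1062 left).
+365 (one year) → May 29, 1701 (697 left).
+365 (one year) → May 29, 1702 (332 left).
May has 31 days: +3 → Jun 1, 1702 (329 left).
Jun has 30 days: +30 → Jul 1, 1702 (299 left).
Jul has 31 days: +31 → Aug 1, 1702 (268 left).
Aug has 31 days: +31 → Sep 1, 1702 (237 left).
Sep has 30 days: +30 → Oct 1, 1702 (207 left).
Oct has 31 days: +31 → Nov 1, 1702 (176 left).
Nov has 30 days: +30 → Dec 1, 1702 (146 left).
Dec has 31 days: +31 → Jan 1, 1703 (115 left).
Jan has 31 days: +31 → Feb 1, 1703 (84 left).
Feb has 28 days: +28 → Mar 1, 1703 (56 left).
Mar has 31 days: +31 → Apr 1, 1703 (25 left).
+25 → Apr 26, 1703.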